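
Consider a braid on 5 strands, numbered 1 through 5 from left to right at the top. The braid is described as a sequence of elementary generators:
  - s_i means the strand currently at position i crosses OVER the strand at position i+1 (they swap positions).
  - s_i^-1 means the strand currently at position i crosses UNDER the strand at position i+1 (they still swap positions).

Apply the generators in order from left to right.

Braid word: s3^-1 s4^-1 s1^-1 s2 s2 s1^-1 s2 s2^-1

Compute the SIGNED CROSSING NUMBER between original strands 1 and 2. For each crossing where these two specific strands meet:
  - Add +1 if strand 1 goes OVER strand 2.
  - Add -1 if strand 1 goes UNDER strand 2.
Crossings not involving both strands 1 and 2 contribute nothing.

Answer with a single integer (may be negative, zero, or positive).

Answer: 0

Derivation:
Gen 1: crossing 3x4. Both 1&2? no. Sum: 0
Gen 2: crossing 3x5. Both 1&2? no. Sum: 0
Gen 3: 1 under 2. Both 1&2? yes. Contrib: -1. Sum: -1
Gen 4: crossing 1x4. Both 1&2? no. Sum: -1
Gen 5: crossing 4x1. Both 1&2? no. Sum: -1
Gen 6: 2 under 1. Both 1&2? yes. Contrib: +1. Sum: 0
Gen 7: crossing 2x4. Both 1&2? no. Sum: 0
Gen 8: crossing 4x2. Both 1&2? no. Sum: 0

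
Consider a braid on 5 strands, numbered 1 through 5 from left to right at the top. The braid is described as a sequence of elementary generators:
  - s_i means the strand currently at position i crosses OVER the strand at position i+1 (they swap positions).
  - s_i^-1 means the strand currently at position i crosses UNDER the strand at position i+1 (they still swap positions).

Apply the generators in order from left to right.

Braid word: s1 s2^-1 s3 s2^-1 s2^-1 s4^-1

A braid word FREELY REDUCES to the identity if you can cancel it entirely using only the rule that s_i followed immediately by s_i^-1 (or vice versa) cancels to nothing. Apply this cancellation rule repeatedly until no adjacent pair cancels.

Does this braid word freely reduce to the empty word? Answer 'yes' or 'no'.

Answer: no

Derivation:
Gen 1 (s1): push. Stack: [s1]
Gen 2 (s2^-1): push. Stack: [s1 s2^-1]
Gen 3 (s3): push. Stack: [s1 s2^-1 s3]
Gen 4 (s2^-1): push. Stack: [s1 s2^-1 s3 s2^-1]
Gen 5 (s2^-1): push. Stack: [s1 s2^-1 s3 s2^-1 s2^-1]
Gen 6 (s4^-1): push. Stack: [s1 s2^-1 s3 s2^-1 s2^-1 s4^-1]
Reduced word: s1 s2^-1 s3 s2^-1 s2^-1 s4^-1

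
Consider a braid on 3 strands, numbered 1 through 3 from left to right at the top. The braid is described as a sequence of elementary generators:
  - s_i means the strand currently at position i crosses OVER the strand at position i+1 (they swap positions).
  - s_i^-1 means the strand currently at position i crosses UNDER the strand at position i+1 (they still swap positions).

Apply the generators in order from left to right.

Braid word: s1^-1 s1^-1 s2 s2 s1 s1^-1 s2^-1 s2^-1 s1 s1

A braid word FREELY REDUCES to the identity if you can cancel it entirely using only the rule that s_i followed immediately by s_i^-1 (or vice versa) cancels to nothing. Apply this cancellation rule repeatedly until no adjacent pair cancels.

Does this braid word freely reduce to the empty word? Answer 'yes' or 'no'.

Answer: yes

Derivation:
Gen 1 (s1^-1): push. Stack: [s1^-1]
Gen 2 (s1^-1): push. Stack: [s1^-1 s1^-1]
Gen 3 (s2): push. Stack: [s1^-1 s1^-1 s2]
Gen 4 (s2): push. Stack: [s1^-1 s1^-1 s2 s2]
Gen 5 (s1): push. Stack: [s1^-1 s1^-1 s2 s2 s1]
Gen 6 (s1^-1): cancels prior s1. Stack: [s1^-1 s1^-1 s2 s2]
Gen 7 (s2^-1): cancels prior s2. Stack: [s1^-1 s1^-1 s2]
Gen 8 (s2^-1): cancels prior s2. Stack: [s1^-1 s1^-1]
Gen 9 (s1): cancels prior s1^-1. Stack: [s1^-1]
Gen 10 (s1): cancels prior s1^-1. Stack: []
Reduced word: (empty)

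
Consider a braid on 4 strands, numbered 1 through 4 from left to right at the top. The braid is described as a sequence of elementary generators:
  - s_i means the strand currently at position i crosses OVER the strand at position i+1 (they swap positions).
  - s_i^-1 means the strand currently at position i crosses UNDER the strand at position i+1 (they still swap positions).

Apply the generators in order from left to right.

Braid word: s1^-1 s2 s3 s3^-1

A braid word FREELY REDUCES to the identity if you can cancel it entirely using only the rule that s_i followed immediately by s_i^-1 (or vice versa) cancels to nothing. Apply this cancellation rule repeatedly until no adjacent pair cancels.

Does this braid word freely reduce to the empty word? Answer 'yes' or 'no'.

Gen 1 (s1^-1): push. Stack: [s1^-1]
Gen 2 (s2): push. Stack: [s1^-1 s2]
Gen 3 (s3): push. Stack: [s1^-1 s2 s3]
Gen 4 (s3^-1): cancels prior s3. Stack: [s1^-1 s2]
Reduced word: s1^-1 s2

Answer: no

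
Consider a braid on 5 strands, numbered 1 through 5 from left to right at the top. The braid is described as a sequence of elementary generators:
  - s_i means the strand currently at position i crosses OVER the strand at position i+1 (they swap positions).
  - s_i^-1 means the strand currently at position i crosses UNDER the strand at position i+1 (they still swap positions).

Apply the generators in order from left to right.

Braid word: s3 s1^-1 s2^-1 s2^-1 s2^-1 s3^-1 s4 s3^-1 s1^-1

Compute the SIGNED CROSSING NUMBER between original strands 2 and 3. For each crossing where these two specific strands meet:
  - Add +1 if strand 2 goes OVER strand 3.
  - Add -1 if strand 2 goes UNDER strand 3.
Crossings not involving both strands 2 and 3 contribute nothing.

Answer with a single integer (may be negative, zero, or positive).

Answer: 0

Derivation:
Gen 1: crossing 3x4. Both 2&3? no. Sum: 0
Gen 2: crossing 1x2. Both 2&3? no. Sum: 0
Gen 3: crossing 1x4. Both 2&3? no. Sum: 0
Gen 4: crossing 4x1. Both 2&3? no. Sum: 0
Gen 5: crossing 1x4. Both 2&3? no. Sum: 0
Gen 6: crossing 1x3. Both 2&3? no. Sum: 0
Gen 7: crossing 1x5. Both 2&3? no. Sum: 0
Gen 8: crossing 3x5. Both 2&3? no. Sum: 0
Gen 9: crossing 2x4. Both 2&3? no. Sum: 0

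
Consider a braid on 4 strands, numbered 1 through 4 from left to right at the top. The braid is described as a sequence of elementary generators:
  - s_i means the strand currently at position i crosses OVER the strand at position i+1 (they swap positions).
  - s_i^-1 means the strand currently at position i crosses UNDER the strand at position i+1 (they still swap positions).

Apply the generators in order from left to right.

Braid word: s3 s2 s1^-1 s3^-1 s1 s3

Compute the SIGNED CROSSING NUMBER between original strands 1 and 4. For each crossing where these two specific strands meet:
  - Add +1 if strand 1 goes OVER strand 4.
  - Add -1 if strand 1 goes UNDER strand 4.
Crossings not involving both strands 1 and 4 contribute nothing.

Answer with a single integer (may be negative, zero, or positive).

Gen 1: crossing 3x4. Both 1&4? no. Sum: 0
Gen 2: crossing 2x4. Both 1&4? no. Sum: 0
Gen 3: 1 under 4. Both 1&4? yes. Contrib: -1. Sum: -1
Gen 4: crossing 2x3. Both 1&4? no. Sum: -1
Gen 5: 4 over 1. Both 1&4? yes. Contrib: -1. Sum: -2
Gen 6: crossing 3x2. Both 1&4? no. Sum: -2

Answer: -2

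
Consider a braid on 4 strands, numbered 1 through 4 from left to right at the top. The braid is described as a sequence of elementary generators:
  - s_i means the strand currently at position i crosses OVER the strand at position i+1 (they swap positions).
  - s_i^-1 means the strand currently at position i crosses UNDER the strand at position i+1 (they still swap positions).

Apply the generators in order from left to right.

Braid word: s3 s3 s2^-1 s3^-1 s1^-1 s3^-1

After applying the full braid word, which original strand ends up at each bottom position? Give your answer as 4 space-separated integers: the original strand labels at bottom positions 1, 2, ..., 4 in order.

Answer: 3 1 2 4

Derivation:
Gen 1 (s3): strand 3 crosses over strand 4. Perm now: [1 2 4 3]
Gen 2 (s3): strand 4 crosses over strand 3. Perm now: [1 2 3 4]
Gen 3 (s2^-1): strand 2 crosses under strand 3. Perm now: [1 3 2 4]
Gen 4 (s3^-1): strand 2 crosses under strand 4. Perm now: [1 3 4 2]
Gen 5 (s1^-1): strand 1 crosses under strand 3. Perm now: [3 1 4 2]
Gen 6 (s3^-1): strand 4 crosses under strand 2. Perm now: [3 1 2 4]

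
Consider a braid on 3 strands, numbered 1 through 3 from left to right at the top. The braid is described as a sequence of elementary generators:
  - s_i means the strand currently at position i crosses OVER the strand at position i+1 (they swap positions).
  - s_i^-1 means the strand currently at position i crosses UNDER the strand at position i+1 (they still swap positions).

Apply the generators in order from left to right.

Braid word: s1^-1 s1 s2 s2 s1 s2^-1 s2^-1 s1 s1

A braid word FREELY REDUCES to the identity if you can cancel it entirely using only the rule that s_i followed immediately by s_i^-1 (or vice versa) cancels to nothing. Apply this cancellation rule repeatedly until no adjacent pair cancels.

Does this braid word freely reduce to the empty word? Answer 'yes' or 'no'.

Gen 1 (s1^-1): push. Stack: [s1^-1]
Gen 2 (s1): cancels prior s1^-1. Stack: []
Gen 3 (s2): push. Stack: [s2]
Gen 4 (s2): push. Stack: [s2 s2]
Gen 5 (s1): push. Stack: [s2 s2 s1]
Gen 6 (s2^-1): push. Stack: [s2 s2 s1 s2^-1]
Gen 7 (s2^-1): push. Stack: [s2 s2 s1 s2^-1 s2^-1]
Gen 8 (s1): push. Stack: [s2 s2 s1 s2^-1 s2^-1 s1]
Gen 9 (s1): push. Stack: [s2 s2 s1 s2^-1 s2^-1 s1 s1]
Reduced word: s2 s2 s1 s2^-1 s2^-1 s1 s1

Answer: no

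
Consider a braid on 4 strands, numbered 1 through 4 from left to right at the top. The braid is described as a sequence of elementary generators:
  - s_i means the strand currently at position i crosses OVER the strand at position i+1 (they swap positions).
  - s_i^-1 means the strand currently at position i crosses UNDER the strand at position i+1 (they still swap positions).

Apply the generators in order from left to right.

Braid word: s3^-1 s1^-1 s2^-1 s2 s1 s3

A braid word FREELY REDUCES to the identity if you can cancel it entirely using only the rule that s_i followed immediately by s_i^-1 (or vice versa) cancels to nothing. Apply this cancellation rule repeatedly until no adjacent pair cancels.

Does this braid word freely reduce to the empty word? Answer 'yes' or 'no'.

Gen 1 (s3^-1): push. Stack: [s3^-1]
Gen 2 (s1^-1): push. Stack: [s3^-1 s1^-1]
Gen 3 (s2^-1): push. Stack: [s3^-1 s1^-1 s2^-1]
Gen 4 (s2): cancels prior s2^-1. Stack: [s3^-1 s1^-1]
Gen 5 (s1): cancels prior s1^-1. Stack: [s3^-1]
Gen 6 (s3): cancels prior s3^-1. Stack: []
Reduced word: (empty)

Answer: yes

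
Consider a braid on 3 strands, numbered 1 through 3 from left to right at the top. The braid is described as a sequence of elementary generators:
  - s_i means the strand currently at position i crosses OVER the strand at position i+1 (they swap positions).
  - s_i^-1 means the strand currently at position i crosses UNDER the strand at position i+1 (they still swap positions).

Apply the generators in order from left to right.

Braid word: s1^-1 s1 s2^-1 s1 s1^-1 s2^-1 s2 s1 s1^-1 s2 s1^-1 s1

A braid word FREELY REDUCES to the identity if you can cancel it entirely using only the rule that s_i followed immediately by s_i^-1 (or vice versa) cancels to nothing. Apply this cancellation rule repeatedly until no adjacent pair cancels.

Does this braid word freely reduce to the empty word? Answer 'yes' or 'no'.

Answer: yes

Derivation:
Gen 1 (s1^-1): push. Stack: [s1^-1]
Gen 2 (s1): cancels prior s1^-1. Stack: []
Gen 3 (s2^-1): push. Stack: [s2^-1]
Gen 4 (s1): push. Stack: [s2^-1 s1]
Gen 5 (s1^-1): cancels prior s1. Stack: [s2^-1]
Gen 6 (s2^-1): push. Stack: [s2^-1 s2^-1]
Gen 7 (s2): cancels prior s2^-1. Stack: [s2^-1]
Gen 8 (s1): push. Stack: [s2^-1 s1]
Gen 9 (s1^-1): cancels prior s1. Stack: [s2^-1]
Gen 10 (s2): cancels prior s2^-1. Stack: []
Gen 11 (s1^-1): push. Stack: [s1^-1]
Gen 12 (s1): cancels prior s1^-1. Stack: []
Reduced word: (empty)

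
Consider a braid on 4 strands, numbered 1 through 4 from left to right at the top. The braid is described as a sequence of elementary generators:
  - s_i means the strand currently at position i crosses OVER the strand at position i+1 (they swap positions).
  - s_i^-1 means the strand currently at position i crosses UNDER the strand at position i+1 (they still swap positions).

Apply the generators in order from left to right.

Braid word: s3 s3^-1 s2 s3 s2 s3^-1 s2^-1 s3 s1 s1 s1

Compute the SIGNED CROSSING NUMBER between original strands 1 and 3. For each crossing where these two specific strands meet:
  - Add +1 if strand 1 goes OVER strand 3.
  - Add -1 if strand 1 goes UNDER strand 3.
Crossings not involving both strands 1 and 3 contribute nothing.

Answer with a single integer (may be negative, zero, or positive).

Answer: 0

Derivation:
Gen 1: crossing 3x4. Both 1&3? no. Sum: 0
Gen 2: crossing 4x3. Both 1&3? no. Sum: 0
Gen 3: crossing 2x3. Both 1&3? no. Sum: 0
Gen 4: crossing 2x4. Both 1&3? no. Sum: 0
Gen 5: crossing 3x4. Both 1&3? no. Sum: 0
Gen 6: crossing 3x2. Both 1&3? no. Sum: 0
Gen 7: crossing 4x2. Both 1&3? no. Sum: 0
Gen 8: crossing 4x3. Both 1&3? no. Sum: 0
Gen 9: crossing 1x2. Both 1&3? no. Sum: 0
Gen 10: crossing 2x1. Both 1&3? no. Sum: 0
Gen 11: crossing 1x2. Both 1&3? no. Sum: 0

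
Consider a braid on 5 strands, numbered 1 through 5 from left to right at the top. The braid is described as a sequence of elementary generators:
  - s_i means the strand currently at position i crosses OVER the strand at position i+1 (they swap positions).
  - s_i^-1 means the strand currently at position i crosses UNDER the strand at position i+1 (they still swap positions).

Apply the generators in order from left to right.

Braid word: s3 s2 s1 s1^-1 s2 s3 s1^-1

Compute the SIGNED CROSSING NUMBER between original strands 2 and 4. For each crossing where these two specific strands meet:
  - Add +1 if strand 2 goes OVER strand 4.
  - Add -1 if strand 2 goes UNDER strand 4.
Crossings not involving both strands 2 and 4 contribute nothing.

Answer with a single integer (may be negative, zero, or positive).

Gen 1: crossing 3x4. Both 2&4? no. Sum: 0
Gen 2: 2 over 4. Both 2&4? yes. Contrib: +1. Sum: 1
Gen 3: crossing 1x4. Both 2&4? no. Sum: 1
Gen 4: crossing 4x1. Both 2&4? no. Sum: 1
Gen 5: 4 over 2. Both 2&4? yes. Contrib: -1. Sum: 0
Gen 6: crossing 4x3. Both 2&4? no. Sum: 0
Gen 7: crossing 1x2. Both 2&4? no. Sum: 0

Answer: 0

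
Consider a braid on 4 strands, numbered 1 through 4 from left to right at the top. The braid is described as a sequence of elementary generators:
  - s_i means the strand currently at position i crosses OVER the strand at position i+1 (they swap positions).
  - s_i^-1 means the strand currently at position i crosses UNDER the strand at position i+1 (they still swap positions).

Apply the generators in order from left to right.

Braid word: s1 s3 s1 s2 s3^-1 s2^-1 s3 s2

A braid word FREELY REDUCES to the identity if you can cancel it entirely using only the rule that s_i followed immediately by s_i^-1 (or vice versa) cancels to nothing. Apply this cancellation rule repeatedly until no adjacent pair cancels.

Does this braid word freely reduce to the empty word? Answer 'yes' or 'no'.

Answer: no

Derivation:
Gen 1 (s1): push. Stack: [s1]
Gen 2 (s3): push. Stack: [s1 s3]
Gen 3 (s1): push. Stack: [s1 s3 s1]
Gen 4 (s2): push. Stack: [s1 s3 s1 s2]
Gen 5 (s3^-1): push. Stack: [s1 s3 s1 s2 s3^-1]
Gen 6 (s2^-1): push. Stack: [s1 s3 s1 s2 s3^-1 s2^-1]
Gen 7 (s3): push. Stack: [s1 s3 s1 s2 s3^-1 s2^-1 s3]
Gen 8 (s2): push. Stack: [s1 s3 s1 s2 s3^-1 s2^-1 s3 s2]
Reduced word: s1 s3 s1 s2 s3^-1 s2^-1 s3 s2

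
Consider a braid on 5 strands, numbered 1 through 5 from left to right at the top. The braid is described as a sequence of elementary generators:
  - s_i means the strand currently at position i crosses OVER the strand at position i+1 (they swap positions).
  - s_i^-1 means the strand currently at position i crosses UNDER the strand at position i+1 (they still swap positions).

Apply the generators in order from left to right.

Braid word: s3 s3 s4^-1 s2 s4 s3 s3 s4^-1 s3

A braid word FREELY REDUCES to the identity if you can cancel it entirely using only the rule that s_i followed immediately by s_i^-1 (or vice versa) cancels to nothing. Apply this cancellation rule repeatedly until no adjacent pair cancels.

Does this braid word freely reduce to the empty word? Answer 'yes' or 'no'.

Gen 1 (s3): push. Stack: [s3]
Gen 2 (s3): push. Stack: [s3 s3]
Gen 3 (s4^-1): push. Stack: [s3 s3 s4^-1]
Gen 4 (s2): push. Stack: [s3 s3 s4^-1 s2]
Gen 5 (s4): push. Stack: [s3 s3 s4^-1 s2 s4]
Gen 6 (s3): push. Stack: [s3 s3 s4^-1 s2 s4 s3]
Gen 7 (s3): push. Stack: [s3 s3 s4^-1 s2 s4 s3 s3]
Gen 8 (s4^-1): push. Stack: [s3 s3 s4^-1 s2 s4 s3 s3 s4^-1]
Gen 9 (s3): push. Stack: [s3 s3 s4^-1 s2 s4 s3 s3 s4^-1 s3]
Reduced word: s3 s3 s4^-1 s2 s4 s3 s3 s4^-1 s3

Answer: no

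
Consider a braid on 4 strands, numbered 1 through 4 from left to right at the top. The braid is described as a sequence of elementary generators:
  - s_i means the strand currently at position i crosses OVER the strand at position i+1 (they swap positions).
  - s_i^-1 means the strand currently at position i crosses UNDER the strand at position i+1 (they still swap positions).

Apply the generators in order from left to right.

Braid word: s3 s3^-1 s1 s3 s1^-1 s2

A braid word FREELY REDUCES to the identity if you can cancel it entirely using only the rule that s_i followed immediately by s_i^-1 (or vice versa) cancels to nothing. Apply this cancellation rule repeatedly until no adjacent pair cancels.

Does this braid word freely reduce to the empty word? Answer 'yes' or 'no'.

Answer: no

Derivation:
Gen 1 (s3): push. Stack: [s3]
Gen 2 (s3^-1): cancels prior s3. Stack: []
Gen 3 (s1): push. Stack: [s1]
Gen 4 (s3): push. Stack: [s1 s3]
Gen 5 (s1^-1): push. Stack: [s1 s3 s1^-1]
Gen 6 (s2): push. Stack: [s1 s3 s1^-1 s2]
Reduced word: s1 s3 s1^-1 s2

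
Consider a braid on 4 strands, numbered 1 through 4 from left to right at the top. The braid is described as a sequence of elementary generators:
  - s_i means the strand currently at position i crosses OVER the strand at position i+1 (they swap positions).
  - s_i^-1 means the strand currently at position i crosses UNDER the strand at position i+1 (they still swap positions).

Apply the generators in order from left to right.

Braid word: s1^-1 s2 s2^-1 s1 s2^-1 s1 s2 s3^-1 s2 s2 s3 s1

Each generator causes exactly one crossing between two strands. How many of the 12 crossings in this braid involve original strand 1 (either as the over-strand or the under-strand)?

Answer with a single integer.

Answer: 8

Derivation:
Gen 1: crossing 1x2. Involves strand 1? yes. Count so far: 1
Gen 2: crossing 1x3. Involves strand 1? yes. Count so far: 2
Gen 3: crossing 3x1. Involves strand 1? yes. Count so far: 3
Gen 4: crossing 2x1. Involves strand 1? yes. Count so far: 4
Gen 5: crossing 2x3. Involves strand 1? no. Count so far: 4
Gen 6: crossing 1x3. Involves strand 1? yes. Count so far: 5
Gen 7: crossing 1x2. Involves strand 1? yes. Count so far: 6
Gen 8: crossing 1x4. Involves strand 1? yes. Count so far: 7
Gen 9: crossing 2x4. Involves strand 1? no. Count so far: 7
Gen 10: crossing 4x2. Involves strand 1? no. Count so far: 7
Gen 11: crossing 4x1. Involves strand 1? yes. Count so far: 8
Gen 12: crossing 3x2. Involves strand 1? no. Count so far: 8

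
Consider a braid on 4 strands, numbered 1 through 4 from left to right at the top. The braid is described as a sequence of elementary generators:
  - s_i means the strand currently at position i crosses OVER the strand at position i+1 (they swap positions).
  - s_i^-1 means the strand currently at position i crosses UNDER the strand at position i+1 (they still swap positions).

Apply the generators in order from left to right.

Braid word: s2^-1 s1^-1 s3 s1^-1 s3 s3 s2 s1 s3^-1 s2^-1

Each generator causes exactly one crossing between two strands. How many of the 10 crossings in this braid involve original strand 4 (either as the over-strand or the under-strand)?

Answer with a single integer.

Gen 1: crossing 2x3. Involves strand 4? no. Count so far: 0
Gen 2: crossing 1x3. Involves strand 4? no. Count so far: 0
Gen 3: crossing 2x4. Involves strand 4? yes. Count so far: 1
Gen 4: crossing 3x1. Involves strand 4? no. Count so far: 1
Gen 5: crossing 4x2. Involves strand 4? yes. Count so far: 2
Gen 6: crossing 2x4. Involves strand 4? yes. Count so far: 3
Gen 7: crossing 3x4. Involves strand 4? yes. Count so far: 4
Gen 8: crossing 1x4. Involves strand 4? yes. Count so far: 5
Gen 9: crossing 3x2. Involves strand 4? no. Count so far: 5
Gen 10: crossing 1x2. Involves strand 4? no. Count so far: 5

Answer: 5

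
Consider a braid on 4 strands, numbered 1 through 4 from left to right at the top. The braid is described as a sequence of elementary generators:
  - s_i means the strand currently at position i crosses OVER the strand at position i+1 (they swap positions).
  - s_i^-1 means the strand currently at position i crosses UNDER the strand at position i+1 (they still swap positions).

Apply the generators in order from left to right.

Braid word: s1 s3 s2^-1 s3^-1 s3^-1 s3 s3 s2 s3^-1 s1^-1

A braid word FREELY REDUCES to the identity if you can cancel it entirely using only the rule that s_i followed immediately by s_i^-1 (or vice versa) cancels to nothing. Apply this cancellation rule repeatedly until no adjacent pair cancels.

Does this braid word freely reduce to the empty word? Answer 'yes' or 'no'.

Answer: yes

Derivation:
Gen 1 (s1): push. Stack: [s1]
Gen 2 (s3): push. Stack: [s1 s3]
Gen 3 (s2^-1): push. Stack: [s1 s3 s2^-1]
Gen 4 (s3^-1): push. Stack: [s1 s3 s2^-1 s3^-1]
Gen 5 (s3^-1): push. Stack: [s1 s3 s2^-1 s3^-1 s3^-1]
Gen 6 (s3): cancels prior s3^-1. Stack: [s1 s3 s2^-1 s3^-1]
Gen 7 (s3): cancels prior s3^-1. Stack: [s1 s3 s2^-1]
Gen 8 (s2): cancels prior s2^-1. Stack: [s1 s3]
Gen 9 (s3^-1): cancels prior s3. Stack: [s1]
Gen 10 (s1^-1): cancels prior s1. Stack: []
Reduced word: (empty)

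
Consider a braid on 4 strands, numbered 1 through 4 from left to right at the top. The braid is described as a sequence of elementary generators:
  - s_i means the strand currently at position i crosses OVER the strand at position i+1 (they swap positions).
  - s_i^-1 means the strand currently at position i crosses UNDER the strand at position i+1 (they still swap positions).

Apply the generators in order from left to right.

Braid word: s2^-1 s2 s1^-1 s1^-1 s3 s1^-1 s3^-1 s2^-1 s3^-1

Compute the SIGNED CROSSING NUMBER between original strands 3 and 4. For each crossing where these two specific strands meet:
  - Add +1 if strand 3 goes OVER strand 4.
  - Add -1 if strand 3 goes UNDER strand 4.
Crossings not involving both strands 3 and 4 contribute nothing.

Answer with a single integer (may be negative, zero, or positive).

Gen 1: crossing 2x3. Both 3&4? no. Sum: 0
Gen 2: crossing 3x2. Both 3&4? no. Sum: 0
Gen 3: crossing 1x2. Both 3&4? no. Sum: 0
Gen 4: crossing 2x1. Both 3&4? no. Sum: 0
Gen 5: 3 over 4. Both 3&4? yes. Contrib: +1. Sum: 1
Gen 6: crossing 1x2. Both 3&4? no. Sum: 1
Gen 7: 4 under 3. Both 3&4? yes. Contrib: +1. Sum: 2
Gen 8: crossing 1x3. Both 3&4? no. Sum: 2
Gen 9: crossing 1x4. Both 3&4? no. Sum: 2

Answer: 2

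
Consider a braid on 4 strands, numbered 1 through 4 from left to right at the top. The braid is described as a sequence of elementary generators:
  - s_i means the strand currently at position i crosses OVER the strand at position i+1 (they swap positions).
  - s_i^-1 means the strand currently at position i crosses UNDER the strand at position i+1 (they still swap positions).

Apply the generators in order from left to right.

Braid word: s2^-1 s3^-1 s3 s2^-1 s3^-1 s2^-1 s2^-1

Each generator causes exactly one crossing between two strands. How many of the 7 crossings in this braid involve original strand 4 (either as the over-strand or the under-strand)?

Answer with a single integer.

Gen 1: crossing 2x3. Involves strand 4? no. Count so far: 0
Gen 2: crossing 2x4. Involves strand 4? yes. Count so far: 1
Gen 3: crossing 4x2. Involves strand 4? yes. Count so far: 2
Gen 4: crossing 3x2. Involves strand 4? no. Count so far: 2
Gen 5: crossing 3x4. Involves strand 4? yes. Count so far: 3
Gen 6: crossing 2x4. Involves strand 4? yes. Count so far: 4
Gen 7: crossing 4x2. Involves strand 4? yes. Count so far: 5

Answer: 5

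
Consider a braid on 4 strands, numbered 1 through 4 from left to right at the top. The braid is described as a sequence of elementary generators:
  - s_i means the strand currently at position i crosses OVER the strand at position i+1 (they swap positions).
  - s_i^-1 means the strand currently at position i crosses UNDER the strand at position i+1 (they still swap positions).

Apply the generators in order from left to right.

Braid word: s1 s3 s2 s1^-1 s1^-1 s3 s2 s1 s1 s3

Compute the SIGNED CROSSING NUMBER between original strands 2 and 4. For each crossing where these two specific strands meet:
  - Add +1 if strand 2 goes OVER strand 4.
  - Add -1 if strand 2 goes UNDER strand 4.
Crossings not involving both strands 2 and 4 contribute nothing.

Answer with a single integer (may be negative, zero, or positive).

Answer: 0

Derivation:
Gen 1: crossing 1x2. Both 2&4? no. Sum: 0
Gen 2: crossing 3x4. Both 2&4? no. Sum: 0
Gen 3: crossing 1x4. Both 2&4? no. Sum: 0
Gen 4: 2 under 4. Both 2&4? yes. Contrib: -1. Sum: -1
Gen 5: 4 under 2. Both 2&4? yes. Contrib: +1. Sum: 0
Gen 6: crossing 1x3. Both 2&4? no. Sum: 0
Gen 7: crossing 4x3. Both 2&4? no. Sum: 0
Gen 8: crossing 2x3. Both 2&4? no. Sum: 0
Gen 9: crossing 3x2. Both 2&4? no. Sum: 0
Gen 10: crossing 4x1. Both 2&4? no. Sum: 0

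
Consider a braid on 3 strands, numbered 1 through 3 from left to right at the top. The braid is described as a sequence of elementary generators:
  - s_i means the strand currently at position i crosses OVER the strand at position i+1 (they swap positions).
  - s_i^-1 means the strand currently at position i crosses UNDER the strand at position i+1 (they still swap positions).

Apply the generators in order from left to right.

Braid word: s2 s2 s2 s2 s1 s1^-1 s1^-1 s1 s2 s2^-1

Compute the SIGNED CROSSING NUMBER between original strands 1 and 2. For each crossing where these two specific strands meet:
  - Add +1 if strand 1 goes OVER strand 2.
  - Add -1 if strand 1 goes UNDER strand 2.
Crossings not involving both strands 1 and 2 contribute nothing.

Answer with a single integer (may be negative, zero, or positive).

Gen 1: crossing 2x3. Both 1&2? no. Sum: 0
Gen 2: crossing 3x2. Both 1&2? no. Sum: 0
Gen 3: crossing 2x3. Both 1&2? no. Sum: 0
Gen 4: crossing 3x2. Both 1&2? no. Sum: 0
Gen 5: 1 over 2. Both 1&2? yes. Contrib: +1. Sum: 1
Gen 6: 2 under 1. Both 1&2? yes. Contrib: +1. Sum: 2
Gen 7: 1 under 2. Both 1&2? yes. Contrib: -1. Sum: 1
Gen 8: 2 over 1. Both 1&2? yes. Contrib: -1. Sum: 0
Gen 9: crossing 2x3. Both 1&2? no. Sum: 0
Gen 10: crossing 3x2. Both 1&2? no. Sum: 0

Answer: 0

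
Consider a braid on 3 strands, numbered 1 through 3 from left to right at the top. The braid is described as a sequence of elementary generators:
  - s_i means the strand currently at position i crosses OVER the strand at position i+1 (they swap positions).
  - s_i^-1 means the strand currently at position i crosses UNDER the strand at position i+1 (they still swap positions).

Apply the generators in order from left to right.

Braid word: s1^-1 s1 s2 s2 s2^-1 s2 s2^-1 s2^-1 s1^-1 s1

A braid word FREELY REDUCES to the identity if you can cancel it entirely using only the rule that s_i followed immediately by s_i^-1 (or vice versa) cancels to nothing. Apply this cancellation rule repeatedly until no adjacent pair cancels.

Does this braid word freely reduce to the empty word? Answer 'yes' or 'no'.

Answer: yes

Derivation:
Gen 1 (s1^-1): push. Stack: [s1^-1]
Gen 2 (s1): cancels prior s1^-1. Stack: []
Gen 3 (s2): push. Stack: [s2]
Gen 4 (s2): push. Stack: [s2 s2]
Gen 5 (s2^-1): cancels prior s2. Stack: [s2]
Gen 6 (s2): push. Stack: [s2 s2]
Gen 7 (s2^-1): cancels prior s2. Stack: [s2]
Gen 8 (s2^-1): cancels prior s2. Stack: []
Gen 9 (s1^-1): push. Stack: [s1^-1]
Gen 10 (s1): cancels prior s1^-1. Stack: []
Reduced word: (empty)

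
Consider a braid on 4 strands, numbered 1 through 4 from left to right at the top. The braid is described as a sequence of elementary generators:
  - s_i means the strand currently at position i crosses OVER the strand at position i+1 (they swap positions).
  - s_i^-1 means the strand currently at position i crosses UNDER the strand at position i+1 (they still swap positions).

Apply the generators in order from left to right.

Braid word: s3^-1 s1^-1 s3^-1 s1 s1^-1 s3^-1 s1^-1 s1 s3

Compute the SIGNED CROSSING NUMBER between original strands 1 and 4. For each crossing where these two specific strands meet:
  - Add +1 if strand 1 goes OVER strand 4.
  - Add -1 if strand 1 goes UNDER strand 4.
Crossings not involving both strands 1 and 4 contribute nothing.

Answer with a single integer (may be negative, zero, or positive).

Gen 1: crossing 3x4. Both 1&4? no. Sum: 0
Gen 2: crossing 1x2. Both 1&4? no. Sum: 0
Gen 3: crossing 4x3. Both 1&4? no. Sum: 0
Gen 4: crossing 2x1. Both 1&4? no. Sum: 0
Gen 5: crossing 1x2. Both 1&4? no. Sum: 0
Gen 6: crossing 3x4. Both 1&4? no. Sum: 0
Gen 7: crossing 2x1. Both 1&4? no. Sum: 0
Gen 8: crossing 1x2. Both 1&4? no. Sum: 0
Gen 9: crossing 4x3. Both 1&4? no. Sum: 0

Answer: 0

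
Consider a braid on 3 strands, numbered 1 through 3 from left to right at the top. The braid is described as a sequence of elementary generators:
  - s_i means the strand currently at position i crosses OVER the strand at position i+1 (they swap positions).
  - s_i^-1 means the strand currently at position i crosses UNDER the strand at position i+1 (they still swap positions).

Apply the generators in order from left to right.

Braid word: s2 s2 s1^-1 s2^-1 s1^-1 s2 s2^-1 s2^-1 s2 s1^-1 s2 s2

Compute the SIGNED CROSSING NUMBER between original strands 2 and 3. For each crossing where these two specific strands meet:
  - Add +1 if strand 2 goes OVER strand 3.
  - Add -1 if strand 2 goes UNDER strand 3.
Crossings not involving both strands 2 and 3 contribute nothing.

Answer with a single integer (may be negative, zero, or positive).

Answer: 0

Derivation:
Gen 1: 2 over 3. Both 2&3? yes. Contrib: +1. Sum: 1
Gen 2: 3 over 2. Both 2&3? yes. Contrib: -1. Sum: 0
Gen 3: crossing 1x2. Both 2&3? no. Sum: 0
Gen 4: crossing 1x3. Both 2&3? no. Sum: 0
Gen 5: 2 under 3. Both 2&3? yes. Contrib: -1. Sum: -1
Gen 6: crossing 2x1. Both 2&3? no. Sum: -1
Gen 7: crossing 1x2. Both 2&3? no. Sum: -1
Gen 8: crossing 2x1. Both 2&3? no. Sum: -1
Gen 9: crossing 1x2. Both 2&3? no. Sum: -1
Gen 10: 3 under 2. Both 2&3? yes. Contrib: +1. Sum: 0
Gen 11: crossing 3x1. Both 2&3? no. Sum: 0
Gen 12: crossing 1x3. Both 2&3? no. Sum: 0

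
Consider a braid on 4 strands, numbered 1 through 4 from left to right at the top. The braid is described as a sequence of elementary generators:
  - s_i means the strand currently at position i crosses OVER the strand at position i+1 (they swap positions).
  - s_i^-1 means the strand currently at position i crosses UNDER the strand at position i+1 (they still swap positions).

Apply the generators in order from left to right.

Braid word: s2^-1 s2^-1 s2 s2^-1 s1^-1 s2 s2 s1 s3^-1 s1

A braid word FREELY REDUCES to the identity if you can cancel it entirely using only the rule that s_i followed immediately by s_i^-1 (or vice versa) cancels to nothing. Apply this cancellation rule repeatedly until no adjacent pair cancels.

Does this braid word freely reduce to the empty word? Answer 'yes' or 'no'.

Answer: no

Derivation:
Gen 1 (s2^-1): push. Stack: [s2^-1]
Gen 2 (s2^-1): push. Stack: [s2^-1 s2^-1]
Gen 3 (s2): cancels prior s2^-1. Stack: [s2^-1]
Gen 4 (s2^-1): push. Stack: [s2^-1 s2^-1]
Gen 5 (s1^-1): push. Stack: [s2^-1 s2^-1 s1^-1]
Gen 6 (s2): push. Stack: [s2^-1 s2^-1 s1^-1 s2]
Gen 7 (s2): push. Stack: [s2^-1 s2^-1 s1^-1 s2 s2]
Gen 8 (s1): push. Stack: [s2^-1 s2^-1 s1^-1 s2 s2 s1]
Gen 9 (s3^-1): push. Stack: [s2^-1 s2^-1 s1^-1 s2 s2 s1 s3^-1]
Gen 10 (s1): push. Stack: [s2^-1 s2^-1 s1^-1 s2 s2 s1 s3^-1 s1]
Reduced word: s2^-1 s2^-1 s1^-1 s2 s2 s1 s3^-1 s1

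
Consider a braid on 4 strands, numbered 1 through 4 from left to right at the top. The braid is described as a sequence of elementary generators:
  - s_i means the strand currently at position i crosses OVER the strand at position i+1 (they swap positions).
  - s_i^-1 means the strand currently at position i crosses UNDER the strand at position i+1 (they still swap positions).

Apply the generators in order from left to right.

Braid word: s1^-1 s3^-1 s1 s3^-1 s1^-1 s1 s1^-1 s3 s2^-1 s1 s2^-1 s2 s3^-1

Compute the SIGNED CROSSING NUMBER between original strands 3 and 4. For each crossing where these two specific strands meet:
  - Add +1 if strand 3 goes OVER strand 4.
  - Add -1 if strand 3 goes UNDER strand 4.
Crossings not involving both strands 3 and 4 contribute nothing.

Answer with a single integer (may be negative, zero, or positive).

Answer: 1

Derivation:
Gen 1: crossing 1x2. Both 3&4? no. Sum: 0
Gen 2: 3 under 4. Both 3&4? yes. Contrib: -1. Sum: -1
Gen 3: crossing 2x1. Both 3&4? no. Sum: -1
Gen 4: 4 under 3. Both 3&4? yes. Contrib: +1. Sum: 0
Gen 5: crossing 1x2. Both 3&4? no. Sum: 0
Gen 6: crossing 2x1. Both 3&4? no. Sum: 0
Gen 7: crossing 1x2. Both 3&4? no. Sum: 0
Gen 8: 3 over 4. Both 3&4? yes. Contrib: +1. Sum: 1
Gen 9: crossing 1x4. Both 3&4? no. Sum: 1
Gen 10: crossing 2x4. Both 3&4? no. Sum: 1
Gen 11: crossing 2x1. Both 3&4? no. Sum: 1
Gen 12: crossing 1x2. Both 3&4? no. Sum: 1
Gen 13: crossing 1x3. Both 3&4? no. Sum: 1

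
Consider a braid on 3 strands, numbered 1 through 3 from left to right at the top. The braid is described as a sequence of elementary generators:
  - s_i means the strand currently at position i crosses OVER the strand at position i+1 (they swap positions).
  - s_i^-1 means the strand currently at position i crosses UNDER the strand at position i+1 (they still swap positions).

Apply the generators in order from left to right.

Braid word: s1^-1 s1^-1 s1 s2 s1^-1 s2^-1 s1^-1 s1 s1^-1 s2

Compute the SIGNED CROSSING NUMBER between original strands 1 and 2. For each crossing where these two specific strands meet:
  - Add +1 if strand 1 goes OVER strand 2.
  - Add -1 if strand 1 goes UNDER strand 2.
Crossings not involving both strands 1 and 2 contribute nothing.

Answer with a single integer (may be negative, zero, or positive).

Gen 1: 1 under 2. Both 1&2? yes. Contrib: -1. Sum: -1
Gen 2: 2 under 1. Both 1&2? yes. Contrib: +1. Sum: 0
Gen 3: 1 over 2. Both 1&2? yes. Contrib: +1. Sum: 1
Gen 4: crossing 1x3. Both 1&2? no. Sum: 1
Gen 5: crossing 2x3. Both 1&2? no. Sum: 1
Gen 6: 2 under 1. Both 1&2? yes. Contrib: +1. Sum: 2
Gen 7: crossing 3x1. Both 1&2? no. Sum: 2
Gen 8: crossing 1x3. Both 1&2? no. Sum: 2
Gen 9: crossing 3x1. Both 1&2? no. Sum: 2
Gen 10: crossing 3x2. Both 1&2? no. Sum: 2

Answer: 2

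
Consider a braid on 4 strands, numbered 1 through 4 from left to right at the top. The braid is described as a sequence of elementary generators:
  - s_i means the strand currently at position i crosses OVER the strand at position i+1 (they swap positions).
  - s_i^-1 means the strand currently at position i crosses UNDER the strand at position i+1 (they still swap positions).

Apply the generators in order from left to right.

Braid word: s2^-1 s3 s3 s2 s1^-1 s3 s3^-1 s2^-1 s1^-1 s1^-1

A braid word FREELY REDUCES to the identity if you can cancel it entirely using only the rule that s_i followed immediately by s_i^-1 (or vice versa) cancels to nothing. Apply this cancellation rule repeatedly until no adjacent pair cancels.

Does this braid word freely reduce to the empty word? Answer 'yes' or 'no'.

Gen 1 (s2^-1): push. Stack: [s2^-1]
Gen 2 (s3): push. Stack: [s2^-1 s3]
Gen 3 (s3): push. Stack: [s2^-1 s3 s3]
Gen 4 (s2): push. Stack: [s2^-1 s3 s3 s2]
Gen 5 (s1^-1): push. Stack: [s2^-1 s3 s3 s2 s1^-1]
Gen 6 (s3): push. Stack: [s2^-1 s3 s3 s2 s1^-1 s3]
Gen 7 (s3^-1): cancels prior s3. Stack: [s2^-1 s3 s3 s2 s1^-1]
Gen 8 (s2^-1): push. Stack: [s2^-1 s3 s3 s2 s1^-1 s2^-1]
Gen 9 (s1^-1): push. Stack: [s2^-1 s3 s3 s2 s1^-1 s2^-1 s1^-1]
Gen 10 (s1^-1): push. Stack: [s2^-1 s3 s3 s2 s1^-1 s2^-1 s1^-1 s1^-1]
Reduced word: s2^-1 s3 s3 s2 s1^-1 s2^-1 s1^-1 s1^-1

Answer: no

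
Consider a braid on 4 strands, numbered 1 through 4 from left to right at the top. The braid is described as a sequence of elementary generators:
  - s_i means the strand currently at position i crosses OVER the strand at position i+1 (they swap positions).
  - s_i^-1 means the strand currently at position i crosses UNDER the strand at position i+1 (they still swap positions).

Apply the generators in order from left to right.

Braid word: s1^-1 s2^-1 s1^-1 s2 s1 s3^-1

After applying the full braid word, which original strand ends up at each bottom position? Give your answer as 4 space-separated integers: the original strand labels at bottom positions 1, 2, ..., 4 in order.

Answer: 1 3 4 2

Derivation:
Gen 1 (s1^-1): strand 1 crosses under strand 2. Perm now: [2 1 3 4]
Gen 2 (s2^-1): strand 1 crosses under strand 3. Perm now: [2 3 1 4]
Gen 3 (s1^-1): strand 2 crosses under strand 3. Perm now: [3 2 1 4]
Gen 4 (s2): strand 2 crosses over strand 1. Perm now: [3 1 2 4]
Gen 5 (s1): strand 3 crosses over strand 1. Perm now: [1 3 2 4]
Gen 6 (s3^-1): strand 2 crosses under strand 4. Perm now: [1 3 4 2]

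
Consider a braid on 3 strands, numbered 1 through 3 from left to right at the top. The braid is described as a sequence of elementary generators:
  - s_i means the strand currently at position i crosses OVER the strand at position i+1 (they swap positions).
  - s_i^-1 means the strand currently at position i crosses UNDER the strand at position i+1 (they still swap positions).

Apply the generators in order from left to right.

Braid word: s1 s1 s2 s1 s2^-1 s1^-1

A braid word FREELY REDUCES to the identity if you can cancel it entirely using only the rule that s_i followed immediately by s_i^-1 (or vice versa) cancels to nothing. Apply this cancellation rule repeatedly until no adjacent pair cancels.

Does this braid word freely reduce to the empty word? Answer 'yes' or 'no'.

Gen 1 (s1): push. Stack: [s1]
Gen 2 (s1): push. Stack: [s1 s1]
Gen 3 (s2): push. Stack: [s1 s1 s2]
Gen 4 (s1): push. Stack: [s1 s1 s2 s1]
Gen 5 (s2^-1): push. Stack: [s1 s1 s2 s1 s2^-1]
Gen 6 (s1^-1): push. Stack: [s1 s1 s2 s1 s2^-1 s1^-1]
Reduced word: s1 s1 s2 s1 s2^-1 s1^-1

Answer: no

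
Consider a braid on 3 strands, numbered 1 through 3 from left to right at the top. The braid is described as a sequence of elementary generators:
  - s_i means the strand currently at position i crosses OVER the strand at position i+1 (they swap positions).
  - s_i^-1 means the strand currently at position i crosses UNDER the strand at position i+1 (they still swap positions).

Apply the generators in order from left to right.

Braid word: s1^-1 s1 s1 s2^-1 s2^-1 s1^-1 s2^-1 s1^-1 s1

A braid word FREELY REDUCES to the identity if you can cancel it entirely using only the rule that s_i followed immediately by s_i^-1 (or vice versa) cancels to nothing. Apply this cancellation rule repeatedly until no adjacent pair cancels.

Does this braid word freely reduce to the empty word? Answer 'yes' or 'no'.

Gen 1 (s1^-1): push. Stack: [s1^-1]
Gen 2 (s1): cancels prior s1^-1. Stack: []
Gen 3 (s1): push. Stack: [s1]
Gen 4 (s2^-1): push. Stack: [s1 s2^-1]
Gen 5 (s2^-1): push. Stack: [s1 s2^-1 s2^-1]
Gen 6 (s1^-1): push. Stack: [s1 s2^-1 s2^-1 s1^-1]
Gen 7 (s2^-1): push. Stack: [s1 s2^-1 s2^-1 s1^-1 s2^-1]
Gen 8 (s1^-1): push. Stack: [s1 s2^-1 s2^-1 s1^-1 s2^-1 s1^-1]
Gen 9 (s1): cancels prior s1^-1. Stack: [s1 s2^-1 s2^-1 s1^-1 s2^-1]
Reduced word: s1 s2^-1 s2^-1 s1^-1 s2^-1

Answer: no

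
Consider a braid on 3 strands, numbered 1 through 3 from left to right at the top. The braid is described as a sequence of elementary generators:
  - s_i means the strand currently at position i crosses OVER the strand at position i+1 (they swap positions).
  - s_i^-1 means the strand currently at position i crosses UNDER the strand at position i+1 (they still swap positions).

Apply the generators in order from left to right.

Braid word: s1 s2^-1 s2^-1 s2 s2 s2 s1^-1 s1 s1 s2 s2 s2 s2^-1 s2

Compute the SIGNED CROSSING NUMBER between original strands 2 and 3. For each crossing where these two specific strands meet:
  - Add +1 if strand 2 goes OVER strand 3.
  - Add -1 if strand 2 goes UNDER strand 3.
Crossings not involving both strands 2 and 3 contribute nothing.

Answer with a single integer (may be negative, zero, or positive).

Answer: -1

Derivation:
Gen 1: crossing 1x2. Both 2&3? no. Sum: 0
Gen 2: crossing 1x3. Both 2&3? no. Sum: 0
Gen 3: crossing 3x1. Both 2&3? no. Sum: 0
Gen 4: crossing 1x3. Both 2&3? no. Sum: 0
Gen 5: crossing 3x1. Both 2&3? no. Sum: 0
Gen 6: crossing 1x3. Both 2&3? no. Sum: 0
Gen 7: 2 under 3. Both 2&3? yes. Contrib: -1. Sum: -1
Gen 8: 3 over 2. Both 2&3? yes. Contrib: -1. Sum: -2
Gen 9: 2 over 3. Both 2&3? yes. Contrib: +1. Sum: -1
Gen 10: crossing 2x1. Both 2&3? no. Sum: -1
Gen 11: crossing 1x2. Both 2&3? no. Sum: -1
Gen 12: crossing 2x1. Both 2&3? no. Sum: -1
Gen 13: crossing 1x2. Both 2&3? no. Sum: -1
Gen 14: crossing 2x1. Both 2&3? no. Sum: -1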